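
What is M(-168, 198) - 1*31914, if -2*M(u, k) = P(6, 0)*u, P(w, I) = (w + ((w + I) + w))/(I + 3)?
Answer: -31410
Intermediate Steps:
P(w, I) = (I + 3*w)/(3 + I) (P(w, I) = (w + ((I + w) + w))/(3 + I) = (w + (I + 2*w))/(3 + I) = (I + 3*w)/(3 + I))
M(u, k) = -3*u (M(u, k) = -(0 + 3*6)/(3 + 0)*u/2 = -(0 + 18)/3*u/2 = -(1/3)*18*u/2 = -3*u)
M(-168, 198) - 1*31914 = -3*(-168) - 1*31914 = 504 - 31914 = -31410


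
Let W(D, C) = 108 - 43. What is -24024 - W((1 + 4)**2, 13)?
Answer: -24089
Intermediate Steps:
W(D, C) = 65
-24024 - W((1 + 4)**2, 13) = -24024 - 1*65 = -24024 - 65 = -24089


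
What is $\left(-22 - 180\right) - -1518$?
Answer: $1316$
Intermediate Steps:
$\left(-22 - 180\right) - -1518 = \left(-22 - 180\right) + 1518 = -202 + 1518 = 1316$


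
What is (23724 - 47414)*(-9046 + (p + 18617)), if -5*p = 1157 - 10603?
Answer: -271492138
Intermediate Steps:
p = 9446/5 (p = -(1157 - 10603)/5 = -⅕*(-9446) = 9446/5 ≈ 1889.2)
(23724 - 47414)*(-9046 + (p + 18617)) = (23724 - 47414)*(-9046 + (9446/5 + 18617)) = -23690*(-9046 + 102531/5) = -23690*57301/5 = -271492138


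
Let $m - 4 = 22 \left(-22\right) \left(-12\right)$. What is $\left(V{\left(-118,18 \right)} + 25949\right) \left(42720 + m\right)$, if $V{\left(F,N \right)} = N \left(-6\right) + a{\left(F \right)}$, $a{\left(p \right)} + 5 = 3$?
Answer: $1254018348$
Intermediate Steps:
$m = 5812$ ($m = 4 + 22 \left(-22\right) \left(-12\right) = 4 - -5808 = 4 + 5808 = 5812$)
$a{\left(p \right)} = -2$ ($a{\left(p \right)} = -5 + 3 = -2$)
$V{\left(F,N \right)} = -2 - 6 N$ ($V{\left(F,N \right)} = N \left(-6\right) - 2 = - 6 N - 2 = -2 - 6 N$)
$\left(V{\left(-118,18 \right)} + 25949\right) \left(42720 + m\right) = \left(\left(-2 - 108\right) + 25949\right) \left(42720 + 5812\right) = \left(\left(-2 - 108\right) + 25949\right) 48532 = \left(-110 + 25949\right) 48532 = 25839 \cdot 48532 = 1254018348$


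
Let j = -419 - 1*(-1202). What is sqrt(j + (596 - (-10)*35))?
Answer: sqrt(1729) ≈ 41.581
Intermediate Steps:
j = 783 (j = -419 + 1202 = 783)
sqrt(j + (596 - (-10)*35)) = sqrt(783 + (596 - (-10)*35)) = sqrt(783 + (596 - 1*(-350))) = sqrt(783 + (596 + 350)) = sqrt(783 + 946) = sqrt(1729)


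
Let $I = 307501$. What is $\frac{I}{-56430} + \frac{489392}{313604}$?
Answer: $- \frac{17204288261}{4424168430} \approx -3.8887$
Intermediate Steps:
$\frac{I}{-56430} + \frac{489392}{313604} = \frac{307501}{-56430} + \frac{489392}{313604} = 307501 \left(- \frac{1}{56430}\right) + 489392 \cdot \frac{1}{313604} = - \frac{307501}{56430} + \frac{122348}{78401} = - \frac{17204288261}{4424168430}$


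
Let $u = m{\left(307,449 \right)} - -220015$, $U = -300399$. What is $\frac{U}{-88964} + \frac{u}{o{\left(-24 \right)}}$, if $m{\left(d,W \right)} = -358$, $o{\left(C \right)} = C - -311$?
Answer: $\frac{19627779861}{25532668} \approx 768.73$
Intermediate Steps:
$o{\left(C \right)} = 311 + C$ ($o{\left(C \right)} = C + 311 = 311 + C$)
$u = 219657$ ($u = -358 - -220015 = -358 + 220015 = 219657$)
$\frac{U}{-88964} + \frac{u}{o{\left(-24 \right)}} = - \frac{300399}{-88964} + \frac{219657}{311 - 24} = \left(-300399\right) \left(- \frac{1}{88964}\right) + \frac{219657}{287} = \frac{300399}{88964} + 219657 \cdot \frac{1}{287} = \frac{300399}{88964} + \frac{219657}{287} = \frac{19627779861}{25532668}$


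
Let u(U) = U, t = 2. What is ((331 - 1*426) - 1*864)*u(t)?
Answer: -1918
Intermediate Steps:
((331 - 1*426) - 1*864)*u(t) = ((331 - 1*426) - 1*864)*2 = ((331 - 426) - 864)*2 = (-95 - 864)*2 = -959*2 = -1918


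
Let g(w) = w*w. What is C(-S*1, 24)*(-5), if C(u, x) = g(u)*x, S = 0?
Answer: 0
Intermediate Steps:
g(w) = w²
C(u, x) = x*u² (C(u, x) = u²*x = x*u²)
C(-S*1, 24)*(-5) = (24*(-1*0*1)²)*(-5) = (24*(0*1)²)*(-5) = (24*0²)*(-5) = (24*0)*(-5) = 0*(-5) = 0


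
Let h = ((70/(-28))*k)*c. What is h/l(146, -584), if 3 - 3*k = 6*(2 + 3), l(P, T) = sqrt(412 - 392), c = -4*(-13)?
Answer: 117*sqrt(5) ≈ 261.62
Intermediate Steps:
c = 52
l(P, T) = 2*sqrt(5) (l(P, T) = sqrt(20) = 2*sqrt(5))
k = -9 (k = 1 - 2*(2 + 3) = 1 - 2*5 = 1 - 1/3*30 = 1 - 10 = -9)
h = 1170 (h = ((70/(-28))*(-9))*52 = ((70*(-1/28))*(-9))*52 = -5/2*(-9)*52 = (45/2)*52 = 1170)
h/l(146, -584) = 1170/((2*sqrt(5))) = 1170*(sqrt(5)/10) = 117*sqrt(5)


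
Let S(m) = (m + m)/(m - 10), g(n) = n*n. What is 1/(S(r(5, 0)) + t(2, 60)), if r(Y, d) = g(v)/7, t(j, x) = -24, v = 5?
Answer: -9/226 ≈ -0.039823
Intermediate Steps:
g(n) = n**2
r(Y, d) = 25/7 (r(Y, d) = 5**2/7 = 25*(1/7) = 25/7)
S(m) = 2*m/(-10 + m) (S(m) = (2*m)/(-10 + m) = 2*m/(-10 + m))
1/(S(r(5, 0)) + t(2, 60)) = 1/(2*(25/7)/(-10 + 25/7) - 24) = 1/(2*(25/7)/(-45/7) - 24) = 1/(2*(25/7)*(-7/45) - 24) = 1/(-10/9 - 24) = 1/(-226/9) = -9/226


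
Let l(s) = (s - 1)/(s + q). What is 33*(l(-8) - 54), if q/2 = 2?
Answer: -6831/4 ≈ -1707.8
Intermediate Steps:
q = 4 (q = 2*2 = 4)
l(s) = (-1 + s)/(4 + s) (l(s) = (s - 1)/(s + 4) = (-1 + s)/(4 + s))
33*(l(-8) - 54) = 33*((-1 - 8)/(4 - 8) - 54) = 33*(-9/(-4) - 54) = 33*(-¼*(-9) - 54) = 33*(9/4 - 54) = 33*(-207/4) = -6831/4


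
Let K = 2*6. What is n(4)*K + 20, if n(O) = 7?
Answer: 104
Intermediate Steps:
K = 12
n(4)*K + 20 = 7*12 + 20 = 84 + 20 = 104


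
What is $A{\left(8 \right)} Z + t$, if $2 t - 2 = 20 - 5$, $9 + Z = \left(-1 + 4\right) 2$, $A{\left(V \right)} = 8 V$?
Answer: $- \frac{367}{2} \approx -183.5$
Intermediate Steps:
$Z = -3$ ($Z = -9 + \left(-1 + 4\right) 2 = -9 + 3 \cdot 2 = -9 + 6 = -3$)
$t = \frac{17}{2}$ ($t = 1 + \frac{20 - 5}{2} = 1 + \frac{1}{2} \cdot 15 = 1 + \frac{15}{2} = \frac{17}{2} \approx 8.5$)
$A{\left(8 \right)} Z + t = 8 \cdot 8 \left(-3\right) + \frac{17}{2} = 64 \left(-3\right) + \frac{17}{2} = -192 + \frac{17}{2} = - \frac{367}{2}$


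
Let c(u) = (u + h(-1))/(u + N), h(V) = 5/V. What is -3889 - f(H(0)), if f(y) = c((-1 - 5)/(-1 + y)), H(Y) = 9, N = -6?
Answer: -105026/27 ≈ -3889.9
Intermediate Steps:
c(u) = (-5 + u)/(-6 + u) (c(u) = (u + 5/(-1))/(u - 6) = (u + 5*(-1))/(-6 + u) = (u - 5)/(-6 + u) = (-5 + u)/(-6 + u))
f(y) = (-5 - 6/(-1 + y))/(-6 - 6/(-1 + y)) (f(y) = (-5 + (-1 - 5)/(-1 + y))/(-6 + (-1 - 5)/(-1 + y)) = (-5 - 6/(-1 + y))/(-6 - 6/(-1 + y)))
-3889 - f(H(0)) = -3889 - (1 + 5*9)/(6*9) = -3889 - (1 + 45)/(6*9) = -3889 - 46/(6*9) = -3889 - 1*23/27 = -3889 - 23/27 = -105026/27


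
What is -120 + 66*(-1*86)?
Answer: -5796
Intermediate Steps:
-120 + 66*(-1*86) = -120 + 66*(-86) = -120 - 5676 = -5796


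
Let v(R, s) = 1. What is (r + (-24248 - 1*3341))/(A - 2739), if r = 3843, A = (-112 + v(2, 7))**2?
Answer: -11873/4791 ≈ -2.4782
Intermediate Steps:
A = 12321 (A = (-112 + 1)**2 = (-111)**2 = 12321)
(r + (-24248 - 1*3341))/(A - 2739) = (3843 + (-24248 - 1*3341))/(12321 - 2739) = (3843 + (-24248 - 3341))/9582 = (3843 - 27589)*(1/9582) = -23746*1/9582 = -11873/4791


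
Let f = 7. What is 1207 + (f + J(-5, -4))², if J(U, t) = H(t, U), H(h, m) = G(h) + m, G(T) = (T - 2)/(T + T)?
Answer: 19433/16 ≈ 1214.6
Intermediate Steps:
G(T) = (-2 + T)/(2*T) (G(T) = (-2 + T)/((2*T)) = (-2 + T)*(1/(2*T)) = (-2 + T)/(2*T))
H(h, m) = m + (-2 + h)/(2*h) (H(h, m) = (-2 + h)/(2*h) + m = m + (-2 + h)/(2*h))
J(U, t) = ½ + U - 1/t
1207 + (f + J(-5, -4))² = 1207 + (7 + (½ - 5 - 1/(-4)))² = 1207 + (7 + (½ - 5 - 1*(-¼)))² = 1207 + (7 + (½ - 5 + ¼))² = 1207 + (7 - 17/4)² = 1207 + (11/4)² = 1207 + 121/16 = 19433/16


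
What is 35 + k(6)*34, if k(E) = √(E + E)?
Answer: 35 + 68*√3 ≈ 152.78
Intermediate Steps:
k(E) = √2*√E (k(E) = √(2*E) = √2*√E)
35 + k(6)*34 = 35 + (√2*√6)*34 = 35 + (2*√3)*34 = 35 + 68*√3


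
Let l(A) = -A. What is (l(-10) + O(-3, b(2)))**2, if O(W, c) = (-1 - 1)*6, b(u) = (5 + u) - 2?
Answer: 4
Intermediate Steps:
b(u) = 3 + u
O(W, c) = -12 (O(W, c) = -2*6 = -12)
(l(-10) + O(-3, b(2)))**2 = (-1*(-10) - 12)**2 = (10 - 12)**2 = (-2)**2 = 4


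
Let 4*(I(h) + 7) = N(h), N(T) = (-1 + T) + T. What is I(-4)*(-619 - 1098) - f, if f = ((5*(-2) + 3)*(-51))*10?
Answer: 49249/4 ≈ 12312.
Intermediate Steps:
N(T) = -1 + 2*T
f = 3570 (f = ((-10 + 3)*(-51))*10 = -7*(-51)*10 = 357*10 = 3570)
I(h) = -29/4 + h/2 (I(h) = -7 + (-1 + 2*h)/4 = -7 + (-¼ + h/2) = -29/4 + h/2)
I(-4)*(-619 - 1098) - f = (-29/4 + (½)*(-4))*(-619 - 1098) - 1*3570 = (-29/4 - 2)*(-1717) - 3570 = -37/4*(-1717) - 3570 = 63529/4 - 3570 = 49249/4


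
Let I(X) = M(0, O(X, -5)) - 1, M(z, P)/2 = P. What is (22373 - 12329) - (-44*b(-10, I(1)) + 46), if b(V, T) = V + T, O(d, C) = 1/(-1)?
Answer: 9426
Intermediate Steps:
O(d, C) = -1
M(z, P) = 2*P
I(X) = -3 (I(X) = 2*(-1) - 1 = -2 - 1 = -3)
b(V, T) = T + V
(22373 - 12329) - (-44*b(-10, I(1)) + 46) = (22373 - 12329) - (-44*(-3 - 10) + 46) = 10044 - (-44*(-13) + 46) = 10044 - (572 + 46) = 10044 - 1*618 = 10044 - 618 = 9426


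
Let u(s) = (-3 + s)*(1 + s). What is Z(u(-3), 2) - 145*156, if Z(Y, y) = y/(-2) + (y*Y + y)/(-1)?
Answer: -22647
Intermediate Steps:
u(s) = (1 + s)*(-3 + s)
Z(Y, y) = -3*y/2 - Y*y (Z(Y, y) = y*(-½) + (Y*y + y)*(-1) = -y/2 + (y + Y*y)*(-1) = -y/2 + (-y - Y*y) = -3*y/2 - Y*y)
Z(u(-3), 2) - 145*156 = -½*2*(3 + 2*(-3 + (-3)² - 2*(-3))) - 145*156 = -½*2*(3 + 2*(-3 + 9 + 6)) - 22620 = -½*2*(3 + 2*12) - 22620 = -½*2*(3 + 24) - 22620 = -½*2*27 - 22620 = -27 - 22620 = -22647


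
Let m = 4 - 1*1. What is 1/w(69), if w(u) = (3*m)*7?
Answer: 1/63 ≈ 0.015873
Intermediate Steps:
m = 3 (m = 4 - 1 = 3)
w(u) = 63 (w(u) = (3*3)*7 = 9*7 = 63)
1/w(69) = 1/63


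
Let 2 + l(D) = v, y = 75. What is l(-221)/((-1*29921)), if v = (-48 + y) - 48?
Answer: 23/29921 ≈ 0.00076869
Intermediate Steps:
v = -21 (v = (-48 + 75) - 48 = 27 - 48 = -21)
l(D) = -23 (l(D) = -2 - 21 = -23)
l(-221)/((-1*29921)) = -23/((-1*29921)) = -23/(-29921) = -23*(-1/29921) = 23/29921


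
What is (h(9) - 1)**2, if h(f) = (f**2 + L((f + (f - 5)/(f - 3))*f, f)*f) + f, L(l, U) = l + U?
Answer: 908209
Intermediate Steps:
L(l, U) = U + l
h(f) = f + f**2 + f*(f + f*(f + (-5 + f)/(-3 + f))) (h(f) = (f**2 + (f + (f + (f - 5)/(f - 3))*f)*f) + f = (f**2 + (f + (f + (-5 + f)/(-3 + f))*f)*f) + f = (f**2 + (f + f*(f + (-5 + f)/(-3 + f)))*f) + f = (f**2 + f*(f + f*(f + (-5 + f)/(-3 + f)))) + f = f + f**2 + f*(f + f*(f + (-5 + f)/(-3 + f))))
(h(9) - 1)**2 = (9*(-3 + 9**3 - 10*9)/(-3 + 9) - 1)**2 = (9*(-3 + 729 - 90)/6 - 1)**2 = (9*(1/6)*636 - 1)**2 = (954 - 1)**2 = 953**2 = 908209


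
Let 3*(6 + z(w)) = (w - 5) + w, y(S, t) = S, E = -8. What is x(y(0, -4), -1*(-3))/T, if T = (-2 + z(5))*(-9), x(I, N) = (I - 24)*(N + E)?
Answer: 40/19 ≈ 2.1053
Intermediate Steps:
z(w) = -23/3 + 2*w/3 (z(w) = -6 + ((w - 5) + w)/3 = -6 + ((-5 + w) + w)/3 = -6 + (-5 + 2*w)/3 = -6 + (-5/3 + 2*w/3) = -23/3 + 2*w/3)
x(I, N) = (-24 + I)*(-8 + N) (x(I, N) = (I - 24)*(N - 8) = (-24 + I)*(-8 + N))
T = 57 (T = (-2 + (-23/3 + (2/3)*5))*(-9) = (-2 + (-23/3 + 10/3))*(-9) = (-2 - 13/3)*(-9) = -19/3*(-9) = 57)
x(y(0, -4), -1*(-3))/T = (192 - (-24)*(-3) - 8*0 + 0*(-1*(-3)))/57 = (192 - 24*3 + 0 + 0*3)*(1/57) = (192 - 72 + 0 + 0)*(1/57) = 120*(1/57) = 40/19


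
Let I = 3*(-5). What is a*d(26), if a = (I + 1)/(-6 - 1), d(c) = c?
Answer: 52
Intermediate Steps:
I = -15
a = 2 (a = (-15 + 1)/(-6 - 1) = -14/(-7) = -14*(-⅐) = 2)
a*d(26) = 2*26 = 52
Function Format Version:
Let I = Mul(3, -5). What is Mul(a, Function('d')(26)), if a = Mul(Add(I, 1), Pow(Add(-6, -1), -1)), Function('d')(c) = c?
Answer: 52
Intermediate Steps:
I = -15
a = 2 (a = Mul(Add(-15, 1), Pow(Add(-6, -1), -1)) = Mul(-14, Pow(-7, -1)) = Mul(-14, Rational(-1, 7)) = 2)
Mul(a, Function('d')(26)) = Mul(2, 26) = 52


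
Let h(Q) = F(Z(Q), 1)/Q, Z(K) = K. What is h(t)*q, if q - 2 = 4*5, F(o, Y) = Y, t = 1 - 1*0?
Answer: 22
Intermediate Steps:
t = 1 (t = 1 + 0 = 1)
q = 22 (q = 2 + 4*5 = 2 + 20 = 22)
h(Q) = 1/Q
h(t)*q = 22/1 = 1*22 = 22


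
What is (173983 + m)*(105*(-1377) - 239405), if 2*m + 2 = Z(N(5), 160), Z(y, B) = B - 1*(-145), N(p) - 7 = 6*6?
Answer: -66865906655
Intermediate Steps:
N(p) = 43 (N(p) = 7 + 6*6 = 7 + 36 = 43)
Z(y, B) = 145 + B (Z(y, B) = B + 145 = 145 + B)
m = 303/2 (m = -1 + (145 + 160)/2 = -1 + (½)*305 = -1 + 305/2 = 303/2 ≈ 151.50)
(173983 + m)*(105*(-1377) - 239405) = (173983 + 303/2)*(105*(-1377) - 239405) = 348269*(-144585 - 239405)/2 = (348269/2)*(-383990) = -66865906655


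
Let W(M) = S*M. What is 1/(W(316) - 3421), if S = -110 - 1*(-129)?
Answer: 1/2583 ≈ 0.00038715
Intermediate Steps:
S = 19 (S = -110 + 129 = 19)
W(M) = 19*M
1/(W(316) - 3421) = 1/(19*316 - 3421) = 1/(6004 - 3421) = 1/2583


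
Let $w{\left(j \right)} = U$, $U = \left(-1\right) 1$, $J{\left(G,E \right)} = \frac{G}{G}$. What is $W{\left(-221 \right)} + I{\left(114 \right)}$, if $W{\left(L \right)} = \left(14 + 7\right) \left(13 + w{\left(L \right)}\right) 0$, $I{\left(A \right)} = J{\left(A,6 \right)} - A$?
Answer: $-113$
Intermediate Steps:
$J{\left(G,E \right)} = 1$
$U = -1$
$w{\left(j \right)} = -1$
$I{\left(A \right)} = 1 - A$
$W{\left(L \right)} = 0$ ($W{\left(L \right)} = \left(14 + 7\right) \left(13 - 1\right) 0 = 21 \cdot 12 \cdot 0 = 252 \cdot 0 = 0$)
$W{\left(-221 \right)} + I{\left(114 \right)} = 0 + \left(1 - 114\right) = 0 - 113 = -113$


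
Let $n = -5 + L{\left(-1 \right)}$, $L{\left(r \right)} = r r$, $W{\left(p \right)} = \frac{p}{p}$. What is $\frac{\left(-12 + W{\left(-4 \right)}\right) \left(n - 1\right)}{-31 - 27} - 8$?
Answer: $- \frac{519}{58} \approx -8.9483$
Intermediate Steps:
$W{\left(p \right)} = 1$
$L{\left(r \right)} = r^{2}$
$n = -4$ ($n = -5 + \left(-1\right)^{2} = -5 + 1 = -4$)
$\frac{\left(-12 + W{\left(-4 \right)}\right) \left(n - 1\right)}{-31 - 27} - 8 = \frac{\left(-12 + 1\right) \left(-4 - 1\right)}{-31 - 27} - 8 = \frac{\left(-11\right) \left(-5\right)}{-58} - 8 = 55 \left(- \frac{1}{58}\right) - 8 = - \frac{55}{58} - 8 = - \frac{519}{58}$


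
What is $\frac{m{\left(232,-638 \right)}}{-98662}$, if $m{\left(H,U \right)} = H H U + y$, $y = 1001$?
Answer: $\frac{34338711}{98662} \approx 348.04$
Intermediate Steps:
$m{\left(H,U \right)} = 1001 + U H^{2}$ ($m{\left(H,U \right)} = H H U + 1001 = H^{2} U + 1001 = U H^{2} + 1001 = 1001 + U H^{2}$)
$\frac{m{\left(232,-638 \right)}}{-98662} = \frac{1001 - 638 \cdot 232^{2}}{-98662} = \left(1001 - 34339712\right) \left(- \frac{1}{98662}\right) = \left(-34338711\right) \left(- \frac{1}{98662}\right) = \frac{34338711}{98662}$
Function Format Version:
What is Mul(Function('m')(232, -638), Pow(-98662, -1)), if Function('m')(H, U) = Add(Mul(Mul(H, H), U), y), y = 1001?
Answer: Rational(34338711, 98662) ≈ 348.04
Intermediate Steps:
Function('m')(H, U) = Add(1001, Mul(U, Pow(H, 2))) (Function('m')(H, U) = Add(Mul(Mul(H, H), U), 1001) = Add(Mul(Pow(H, 2), U), 1001) = Add(Mul(U, Pow(H, 2)), 1001) = Add(1001, Mul(U, Pow(H, 2))))
Mul(Function('m')(232, -638), Pow(-98662, -1)) = Mul(Add(1001, Mul(-638, Pow(232, 2))), Pow(-98662, -1)) = Mul(Add(1001, Mul(-638, 53824)), Rational(-1, 98662)) = Mul(Add(1001, -34339712), Rational(-1, 98662)) = Mul(-34338711, Rational(-1, 98662)) = Rational(34338711, 98662)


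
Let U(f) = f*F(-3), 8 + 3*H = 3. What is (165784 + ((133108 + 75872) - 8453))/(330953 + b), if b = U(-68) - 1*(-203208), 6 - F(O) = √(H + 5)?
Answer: 586558785549/854676748787 - 24909148*√30/854676748787 ≈ 0.68613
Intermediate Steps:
H = -5/3 (H = -8/3 + (⅓)*3 = -8/3 + 1 = -5/3 ≈ -1.6667)
F(O) = 6 - √30/3 (F(O) = 6 - √(-5/3 + 5) = 6 - √(10/3) = 6 - √30/3)
U(f) = f*(6 - √30/3)
b = 202800 + 68*√30/3 (b = (⅓)*(-68)*(18 - √30) - 1*(-203208) = (-408 + 68*√30/3) + 203208 = 202800 + 68*√30/3 ≈ 2.0292e+5)
(165784 + ((133108 + 75872) - 8453))/(330953 + b) = (165784 + ((133108 + 75872) - 8453))/(330953 + (202800 + 68*√30/3)) = (165784 + (208980 - 8453))/(533753 + 68*√30/3) = (165784 + 200527)/(533753 + 68*√30/3) = 366311/(533753 + 68*√30/3)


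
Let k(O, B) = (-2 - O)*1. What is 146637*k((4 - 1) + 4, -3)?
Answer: -1319733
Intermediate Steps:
k(O, B) = -2 - O
146637*k((4 - 1) + 4, -3) = 146637*(-2 - ((4 - 1) + 4)) = 146637*(-2 - (3 + 4)) = 146637*(-2 - 1*7) = 146637*(-2 - 7) = 146637*(-9) = -1319733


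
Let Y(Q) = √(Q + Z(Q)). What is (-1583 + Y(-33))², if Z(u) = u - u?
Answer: (1583 - I*√33)² ≈ 2.5059e+6 - 1.819e+4*I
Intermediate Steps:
Z(u) = 0
Y(Q) = √Q (Y(Q) = √(Q + 0) = √Q)
(-1583 + Y(-33))² = (-1583 + √(-33))² = (-1583 + I*√33)²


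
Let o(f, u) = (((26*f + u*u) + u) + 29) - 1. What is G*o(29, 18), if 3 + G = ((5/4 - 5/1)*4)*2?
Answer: -37092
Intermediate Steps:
o(f, u) = 28 + u + u² + 26*f (o(f, u) = (((26*f + u²) + u) + 29) - 1 = (((u² + 26*f) + u) + 29) - 1 = ((u + u² + 26*f) + 29) - 1 = (29 + u + u² + 26*f) - 1 = 28 + u + u² + 26*f)
G = -33 (G = -3 + ((5/4 - 5/1)*4)*2 = -3 + ((5*(¼) - 5*1)*4)*2 = -3 + ((5/4 - 5)*4)*2 = -3 - 15/4*4*2 = -3 - 15*2 = -3 - 30 = -33)
G*o(29, 18) = -33*(28 + 18 + 18² + 26*29) = -33*(28 + 18 + 324 + 754) = -33*1124 = -37092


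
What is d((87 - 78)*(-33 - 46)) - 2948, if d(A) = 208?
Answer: -2740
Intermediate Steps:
d((87 - 78)*(-33 - 46)) - 2948 = 208 - 2948 = -2740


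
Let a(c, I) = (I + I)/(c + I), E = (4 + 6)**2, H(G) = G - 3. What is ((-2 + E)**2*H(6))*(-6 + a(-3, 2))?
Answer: -288120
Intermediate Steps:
H(G) = -3 + G
E = 100 (E = 10**2 = 100)
a(c, I) = 2*I/(I + c) (a(c, I) = (2*I)/(I + c) = 2*I/(I + c))
((-2 + E)**2*H(6))*(-6 + a(-3, 2)) = ((-2 + 100)**2*(-3 + 6))*(-6 + 2*2/(2 - 3)) = (98**2*3)*(-6 + 2*2/(-1)) = (9604*3)*(-6 + 2*2*(-1)) = 28812*(-6 - 4) = 28812*(-10) = -288120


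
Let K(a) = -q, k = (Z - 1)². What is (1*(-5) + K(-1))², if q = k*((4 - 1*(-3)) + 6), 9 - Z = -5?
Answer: 4848804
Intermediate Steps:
Z = 14 (Z = 9 - 1*(-5) = 9 + 5 = 14)
k = 169 (k = (14 - 1)² = 13² = 169)
q = 2197 (q = 169*((4 - 1*(-3)) + 6) = 169*((4 + 3) + 6) = 169*(7 + 6) = 169*13 = 2197)
K(a) = -2197 (K(a) = -1*2197 = -2197)
(1*(-5) + K(-1))² = (1*(-5) - 2197)² = (-5 - 2197)² = (-2202)² = 4848804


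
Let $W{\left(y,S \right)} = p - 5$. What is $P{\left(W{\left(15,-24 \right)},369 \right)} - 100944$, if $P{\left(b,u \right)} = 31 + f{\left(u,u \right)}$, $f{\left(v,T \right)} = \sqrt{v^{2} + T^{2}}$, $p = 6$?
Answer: $-100913 + 369 \sqrt{2} \approx -1.0039 \cdot 10^{5}$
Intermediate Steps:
$f{\left(v,T \right)} = \sqrt{T^{2} + v^{2}}$
$W{\left(y,S \right)} = 1$ ($W{\left(y,S \right)} = 6 - 5 = 1$)
$P{\left(b,u \right)} = 31 + \sqrt{2} \sqrt{u^{2}}$ ($P{\left(b,u \right)} = 31 + \sqrt{u^{2} + u^{2}} = 31 + \sqrt{2 u^{2}} = 31 + \sqrt{2} \sqrt{u^{2}}$)
$P{\left(W{\left(15,-24 \right)},369 \right)} - 100944 = \left(31 + \sqrt{2} \sqrt{369^{2}}\right) - 100944 = \left(31 + \sqrt{2} \sqrt{136161}\right) - 100944 = \left(31 + \sqrt{2} \cdot 369\right) - 100944 = \left(31 + 369 \sqrt{2}\right) - 100944 = -100913 + 369 \sqrt{2}$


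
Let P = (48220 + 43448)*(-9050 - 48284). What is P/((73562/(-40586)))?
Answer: 106653780321816/36781 ≈ 2.8997e+9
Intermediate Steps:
P = -5255693112 (P = 91668*(-57334) = -5255693112)
P/((73562/(-40586))) = -5255693112/(73562/(-40586)) = -5255693112/(73562*(-1/40586)) = -5255693112/(-36781/20293) = -5255693112*(-20293/36781) = 106653780321816/36781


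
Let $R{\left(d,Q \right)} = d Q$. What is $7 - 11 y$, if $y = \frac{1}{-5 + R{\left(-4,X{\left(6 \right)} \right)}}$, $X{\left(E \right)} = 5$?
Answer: $\frac{186}{25} \approx 7.44$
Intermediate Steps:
$R{\left(d,Q \right)} = Q d$
$y = - \frac{1}{25}$ ($y = \frac{1}{-5 + 5 \left(-4\right)} = \frac{1}{-5 - 20} = \frac{1}{-25} = - \frac{1}{25} \approx -0.04$)
$7 - 11 y = 7 - - \frac{11}{25} = 7 + \frac{11}{25} = \frac{186}{25}$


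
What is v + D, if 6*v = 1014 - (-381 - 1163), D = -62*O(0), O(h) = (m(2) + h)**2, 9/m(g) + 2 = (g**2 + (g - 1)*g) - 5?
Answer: -13787/3 ≈ -4595.7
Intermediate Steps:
m(g) = 9/(-7 + g**2 + g*(-1 + g)) (m(g) = 9/(-2 + ((g**2 + (g - 1)*g) - 5)) = 9/(-2 + ((g**2 + (-1 + g)*g) - 5)) = 9/(-2 + ((g**2 + g*(-1 + g)) - 5)) = 9/(-2 + (-5 + g**2 + g*(-1 + g))) = 9/(-7 + g**2 + g*(-1 + g)))
O(h) = (-9 + h)**2 (O(h) = (9/(-7 - 1*2 + 2*2**2) + h)**2 = (9/(-7 - 2 + 2*4) + h)**2 = (9/(-7 - 2 + 8) + h)**2 = (9/(-1) + h)**2 = (9*(-1) + h)**2 = (-9 + h)**2)
D = -5022 (D = -62*(-9 + 0)**2 = -62*(-9)**2 = -62*81 = -5022)
v = 1279/3 (v = (1014 - (-381 - 1163))/6 = (1014 - 1*(-1544))/6 = (1014 + 1544)/6 = (1/6)*2558 = 1279/3 ≈ 426.33)
v + D = 1279/3 - 5022 = -13787/3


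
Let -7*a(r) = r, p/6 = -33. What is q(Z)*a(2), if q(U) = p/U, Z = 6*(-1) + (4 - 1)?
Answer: -132/7 ≈ -18.857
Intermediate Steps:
p = -198 (p = 6*(-33) = -198)
a(r) = -r/7
Z = -3 (Z = -6 + 3 = -3)
q(U) = -198/U
q(Z)*a(2) = (-198/(-3))*(-⅐*2) = -198*(-⅓)*(-2/7) = 66*(-2/7) = -132/7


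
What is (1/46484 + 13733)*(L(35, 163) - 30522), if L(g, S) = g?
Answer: -19461826834451/46484 ≈ -4.1868e+8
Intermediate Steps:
(1/46484 + 13733)*(L(35, 163) - 30522) = (1/46484 + 13733)*(35 - 30522) = (1/46484 + 13733)*(-30487) = (638364773/46484)*(-30487) = -19461826834451/46484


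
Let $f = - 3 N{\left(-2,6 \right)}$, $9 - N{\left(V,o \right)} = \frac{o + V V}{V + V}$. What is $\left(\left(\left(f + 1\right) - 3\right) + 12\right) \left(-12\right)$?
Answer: $294$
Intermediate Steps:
$N{\left(V,o \right)} = 9 - \frac{o + V^{2}}{2 V}$ ($N{\left(V,o \right)} = 9 - \frac{o + V V}{V + V} = 9 - \frac{o + V^{2}}{2 V}$)
$f = - \frac{69}{2}$ ($f = - 3 \left(9 - -1 - \frac{3}{-2}\right) = - 3 \left(9 + 1 - 3 \left(- \frac{1}{2}\right)\right) = - 3 \left(9 + 1 + \frac{3}{2}\right) = \left(-3\right) \frac{23}{2} = - \frac{69}{2} \approx -34.5$)
$\left(\left(\left(f + 1\right) - 3\right) + 12\right) \left(-12\right) = \left(\left(\left(- \frac{69}{2} + 1\right) - 3\right) + 12\right) \left(-12\right) = \left(\left(- \frac{67}{2} - 3\right) + 12\right) \left(-12\right) = \left(- \frac{73}{2} + 12\right) \left(-12\right) = \left(- \frac{49}{2}\right) \left(-12\right) = 294$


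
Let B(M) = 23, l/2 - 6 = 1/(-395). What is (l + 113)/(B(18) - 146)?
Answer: -49373/48585 ≈ -1.0162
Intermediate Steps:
l = 4738/395 (l = 12 + 2/(-395) = 12 + 2*(-1/395) = 12 - 2/395 = 4738/395 ≈ 11.995)
(l + 113)/(B(18) - 146) = (4738/395 + 113)/(23 - 146) = (49373/395)/(-123) = (49373/395)*(-1/123) = -49373/48585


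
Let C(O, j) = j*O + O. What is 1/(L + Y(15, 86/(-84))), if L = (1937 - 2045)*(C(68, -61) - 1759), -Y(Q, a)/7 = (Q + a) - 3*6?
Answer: 6/3783841 ≈ 1.5857e-6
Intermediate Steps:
Y(Q, a) = 126 - 7*Q - 7*a (Y(Q, a) = -7*((Q + a) - 3*6) = -7*((Q + a) - 18) = -7*(-18 + Q + a) = 126 - 7*Q - 7*a)
C(O, j) = O + O*j (C(O, j) = O*j + O = O + O*j)
L = 630612 (L = (1937 - 2045)*(68*(1 - 61) - 1759) = -108*(68*(-60) - 1759) = -108*(-4080 - 1759) = -108*(-5839) = 630612)
1/(L + Y(15, 86/(-84))) = 1/(630612 + (126 - 7*15 - 602/(-84))) = 1/(630612 + (126 - 105 - 602*(-1)/84)) = 1/(630612 + (126 - 105 - 7*(-43/42))) = 1/(630612 + (126 - 105 + 43/6)) = 1/(630612 + 169/6) = 1/(3783841/6) = 6/3783841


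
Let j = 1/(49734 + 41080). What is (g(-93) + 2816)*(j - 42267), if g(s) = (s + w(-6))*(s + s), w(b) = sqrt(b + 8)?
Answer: -38603144184209/45407 + 356974486341*sqrt(2)/45407 ≈ -8.3904e+8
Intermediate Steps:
w(b) = sqrt(8 + b)
g(s) = 2*s*(s + sqrt(2)) (g(s) = (s + sqrt(8 - 6))*(s + s) = (s + sqrt(2))*(2*s) = 2*s*(s + sqrt(2)))
j = 1/90814 ≈ 1.1012e-5
(g(-93) + 2816)*(j - 42267) = (2*(-93)*(-93 + sqrt(2)) + 2816)*(1/90814 - 42267) = ((17298 - 186*sqrt(2)) + 2816)*(-3838435337/90814) = (20114 - 186*sqrt(2))*(-3838435337/90814) = -38603144184209/45407 + 356974486341*sqrt(2)/45407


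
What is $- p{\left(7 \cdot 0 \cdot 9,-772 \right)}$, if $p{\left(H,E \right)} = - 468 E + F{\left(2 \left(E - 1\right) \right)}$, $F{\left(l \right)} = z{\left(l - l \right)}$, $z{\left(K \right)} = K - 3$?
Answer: $-361293$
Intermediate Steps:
$z{\left(K \right)} = -3 + K$ ($z{\left(K \right)} = K - 3 = -3 + K$)
$F{\left(l \right)} = -3$ ($F{\left(l \right)} = -3 + \left(l - l\right) = -3 + 0 = -3$)
$p{\left(H,E \right)} = -3 - 468 E$ ($p{\left(H,E \right)} = - 468 E - 3 = -3 - 468 E$)
$- p{\left(7 \cdot 0 \cdot 9,-772 \right)} = - (-3 - -361296) = - (-3 + 361296) = \left(-1\right) 361293 = -361293$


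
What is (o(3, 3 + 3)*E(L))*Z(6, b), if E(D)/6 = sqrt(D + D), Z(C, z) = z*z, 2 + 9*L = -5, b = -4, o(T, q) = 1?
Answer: 32*I*sqrt(14) ≈ 119.73*I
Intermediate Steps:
L = -7/9 (L = -2/9 + (1/9)*(-5) = -2/9 - 5/9 = -7/9 ≈ -0.77778)
Z(C, z) = z**2
E(D) = 6*sqrt(2)*sqrt(D) (E(D) = 6*sqrt(D + D) = 6*sqrt(2*D) = 6*(sqrt(2)*sqrt(D)) = 6*sqrt(2)*sqrt(D))
(o(3, 3 + 3)*E(L))*Z(6, b) = (1*(6*sqrt(2)*sqrt(-7/9)))*(-4)**2 = (1*(6*sqrt(2)*(I*sqrt(7)/3)))*16 = (1*(2*I*sqrt(14)))*16 = (2*I*sqrt(14))*16 = 32*I*sqrt(14)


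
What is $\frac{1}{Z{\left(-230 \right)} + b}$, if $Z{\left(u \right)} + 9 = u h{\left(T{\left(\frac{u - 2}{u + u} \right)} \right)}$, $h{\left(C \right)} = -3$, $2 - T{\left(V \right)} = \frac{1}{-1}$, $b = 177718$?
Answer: $\frac{1}{178399} \approx 5.6054 \cdot 10^{-6}$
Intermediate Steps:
$T{\left(V \right)} = 3$ ($T{\left(V \right)} = 2 - \frac{1}{-1} = 2 - -1 = 2 + 1 = 3$)
$Z{\left(u \right)} = -9 - 3 u$ ($Z{\left(u \right)} = -9 + u \left(-3\right) = -9 - 3 u$)
$\frac{1}{Z{\left(-230 \right)} + b} = \frac{1}{\left(-9 - -690\right) + 177718} = \frac{1}{\left(-9 + 690\right) + 177718} = \frac{1}{681 + 177718} = \frac{1}{178399}$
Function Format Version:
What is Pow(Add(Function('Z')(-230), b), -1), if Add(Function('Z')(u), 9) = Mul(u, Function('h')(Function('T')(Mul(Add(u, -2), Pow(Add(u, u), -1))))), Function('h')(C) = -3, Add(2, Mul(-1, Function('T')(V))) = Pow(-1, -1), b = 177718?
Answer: Rational(1, 178399) ≈ 5.6054e-6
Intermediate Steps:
Function('T')(V) = 3 (Function('T')(V) = Add(2, Mul(-1, Pow(-1, -1))) = Add(2, Mul(-1, -1)) = Add(2, 1) = 3)
Function('Z')(u) = Add(-9, Mul(-3, u)) (Function('Z')(u) = Add(-9, Mul(u, -3)) = Add(-9, Mul(-3, u)))
Pow(Add(Function('Z')(-230), b), -1) = Pow(Add(Add(-9, Mul(-3, -230)), 177718), -1) = Pow(Add(Add(-9, 690), 177718), -1) = Pow(Add(681, 177718), -1) = Pow(178399, -1) = Rational(1, 178399)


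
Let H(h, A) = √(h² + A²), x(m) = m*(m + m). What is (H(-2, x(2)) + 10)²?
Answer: 168 + 40*√17 ≈ 332.92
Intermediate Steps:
x(m) = 2*m² (x(m) = m*(2*m) = 2*m²)
H(h, A) = √(A² + h²)
(H(-2, x(2)) + 10)² = (√((2*2²)² + (-2)²) + 10)² = (√((2*4)² + 4) + 10)² = (√(8² + 4) + 10)² = (√(64 + 4) + 10)² = (√68 + 10)² = (2*√17 + 10)² = (10 + 2*√17)²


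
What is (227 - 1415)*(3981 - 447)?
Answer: -4198392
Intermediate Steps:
(227 - 1415)*(3981 - 447) = -1188*3534 = -4198392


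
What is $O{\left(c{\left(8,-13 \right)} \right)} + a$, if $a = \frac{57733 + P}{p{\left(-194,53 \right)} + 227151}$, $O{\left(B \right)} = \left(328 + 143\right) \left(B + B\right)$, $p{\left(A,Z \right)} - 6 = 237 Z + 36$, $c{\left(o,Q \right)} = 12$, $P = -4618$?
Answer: $\frac{903410777}{79918} \approx 11304.0$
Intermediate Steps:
$p{\left(A,Z \right)} = 42 + 237 Z$ ($p{\left(A,Z \right)} = 6 + \left(237 Z + 36\right) = 6 + \left(36 + 237 Z\right) = 42 + 237 Z$)
$O{\left(B \right)} = 942 B$ ($O{\left(B \right)} = 471 \cdot 2 B = 942 B$)
$a = \frac{17705}{79918}$ ($a = \frac{57733 - 4618}{\left(42 + 237 \cdot 53\right) + 227151} = \frac{53115}{\left(42 + 12561\right) + 227151} = \frac{53115}{12603 + 227151} = \frac{53115}{239754} = 53115 \cdot \frac{1}{239754} = \frac{17705}{79918} \approx 0.22154$)
$O{\left(c{\left(8,-13 \right)} \right)} + a = 942 \cdot 12 + \frac{17705}{79918} = 11304 + \frac{17705}{79918} = \frac{903410777}{79918}$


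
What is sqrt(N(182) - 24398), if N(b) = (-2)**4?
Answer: I*sqrt(24382) ≈ 156.15*I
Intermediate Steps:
N(b) = 16
sqrt(N(182) - 24398) = sqrt(16 - 24398) = sqrt(-24382) = I*sqrt(24382)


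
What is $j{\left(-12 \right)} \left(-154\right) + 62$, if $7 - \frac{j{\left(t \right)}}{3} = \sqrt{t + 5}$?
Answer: $-3172 + 462 i \sqrt{7} \approx -3172.0 + 1222.3 i$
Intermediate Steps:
$j{\left(t \right)} = 21 - 3 \sqrt{5 + t}$ ($j{\left(t \right)} = 21 - 3 \sqrt{t + 5} = 21 - 3 \sqrt{5 + t}$)
$j{\left(-12 \right)} \left(-154\right) + 62 = \left(21 - 3 \sqrt{5 - 12}\right) \left(-154\right) + 62 = \left(21 - 3 \sqrt{-7}\right) \left(-154\right) + 62 = \left(21 - 3 i \sqrt{7}\right) \left(-154\right) + 62 = \left(-3234 + 462 i \sqrt{7}\right) + 62 = -3172 + 462 i \sqrt{7}$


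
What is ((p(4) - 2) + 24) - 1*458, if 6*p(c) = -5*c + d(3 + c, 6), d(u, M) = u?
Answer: -2629/6 ≈ -438.17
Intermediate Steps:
p(c) = ½ - 2*c/3 (p(c) = (-5*c + (3 + c))/6 = (3 - 4*c)/6 = ½ - 2*c/3)
((p(4) - 2) + 24) - 1*458 = (((½ - ⅔*4) - 2) + 24) - 1*458 = (((½ - 8/3) - 2) + 24) - 458 = ((-13/6 - 2) + 24) - 458 = (-25/6 + 24) - 458 = 119/6 - 458 = -2629/6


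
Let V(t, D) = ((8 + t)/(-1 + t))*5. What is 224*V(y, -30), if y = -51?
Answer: 12040/13 ≈ 926.15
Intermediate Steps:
V(t, D) = 5*(8 + t)/(-1 + t) (V(t, D) = ((8 + t)/(-1 + t))*5 = 5*(8 + t)/(-1 + t))
224*V(y, -30) = 224*(5*(8 - 51)/(-1 - 51)) = 224*(5*(-43)/(-52)) = 224*(5*(-1/52)*(-43)) = 224*(215/52) = 12040/13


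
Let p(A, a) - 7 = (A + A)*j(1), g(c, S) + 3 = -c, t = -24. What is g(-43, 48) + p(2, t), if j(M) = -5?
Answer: 27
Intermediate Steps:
g(c, S) = -3 - c
p(A, a) = 7 - 10*A (p(A, a) = 7 + (A + A)*(-5) = 7 + (2*A)*(-5) = 7 - 10*A)
g(-43, 48) + p(2, t) = (-3 - 1*(-43)) + (7 - 10*2) = (-3 + 43) + (7 - 20) = 40 - 13 = 27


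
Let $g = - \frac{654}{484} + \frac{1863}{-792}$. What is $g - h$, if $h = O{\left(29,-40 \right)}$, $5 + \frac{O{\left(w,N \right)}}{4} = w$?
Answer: $- \frac{96513}{968} \approx -99.703$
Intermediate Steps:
$O{\left(w,N \right)} = -20 + 4 w$
$g = - \frac{3585}{968}$ ($g = \left(-654\right) \frac{1}{484} + 1863 \left(- \frac{1}{792}\right) = - \frac{327}{242} - \frac{207}{88} = - \frac{3585}{968} \approx -3.7035$)
$h = 96$ ($h = -20 + 4 \cdot 29 = -20 + 116 = 96$)
$g - h = - \frac{3585}{968} - 96 = - \frac{96513}{968}$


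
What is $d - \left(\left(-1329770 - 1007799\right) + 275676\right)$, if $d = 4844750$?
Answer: $6906643$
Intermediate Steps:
$d - \left(\left(-1329770 - 1007799\right) + 275676\right) = 4844750 - \left(\left(-1329770 - 1007799\right) + 275676\right) = 4844750 - \left(-2337569 + 275676\right) = 4844750 - -2061893 = 4844750 + 2061893 = 6906643$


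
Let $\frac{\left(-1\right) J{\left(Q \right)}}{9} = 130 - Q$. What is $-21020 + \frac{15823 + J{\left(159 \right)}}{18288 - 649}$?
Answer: $- \frac{370755696}{17639} \approx -21019.0$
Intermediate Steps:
$J{\left(Q \right)} = -1170 + 9 Q$ ($J{\left(Q \right)} = - 9 \left(130 - Q\right) = -1170 + 9 Q$)
$-21020 + \frac{15823 + J{\left(159 \right)}}{18288 - 649} = -21020 + \frac{15823 + \left(-1170 + 9 \cdot 159\right)}{18288 - 649} = -21020 + \frac{15823 + \left(-1170 + 1431\right)}{17639} = -21020 + \left(15823 + 261\right) \frac{1}{17639} = -21020 + 16084 \cdot \frac{1}{17639} = -21020 + \frac{16084}{17639} = - \frac{370755696}{17639}$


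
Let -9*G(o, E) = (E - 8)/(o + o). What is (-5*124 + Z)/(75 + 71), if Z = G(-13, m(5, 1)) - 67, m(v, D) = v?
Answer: -53587/11388 ≈ -4.7056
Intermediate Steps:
G(o, E) = -(-8 + E)/(18*o) (G(o, E) = -(E - 8)/(9*(o + o)) = -(-8 + E)/(9*(2*o)) = -(-8 + E)*1/(2*o)/9 = -(-8 + E)/(18*o))
Z = -5227/78 (Z = (1/18)*(8 - 1*5)/(-13) - 67 = (1/18)*(-1/13)*(8 - 5) - 67 = (1/18)*(-1/13)*3 - 67 = -1/78 - 67 = -5227/78 ≈ -67.013)
(-5*124 + Z)/(75 + 71) = (-5*124 - 5227/78)/(75 + 71) = (-620 - 5227/78)/146 = -53587/78*1/146 = -53587/11388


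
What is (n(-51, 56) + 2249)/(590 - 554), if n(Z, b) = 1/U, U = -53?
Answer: 3311/53 ≈ 62.472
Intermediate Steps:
n(Z, b) = -1/53 (n(Z, b) = 1/(-53) = -1/53)
(n(-51, 56) + 2249)/(590 - 554) = (-1/53 + 2249)/(590 - 554) = (119196/53)/36 = (119196/53)*(1/36) = 3311/53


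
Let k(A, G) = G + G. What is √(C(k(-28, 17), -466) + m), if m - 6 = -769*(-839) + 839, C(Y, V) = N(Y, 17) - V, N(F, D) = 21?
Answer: √646523 ≈ 804.07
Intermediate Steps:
k(A, G) = 2*G
C(Y, V) = 21 - V
m = 646036 (m = 6 + (-769*(-839) + 839) = 6 + (645191 + 839) = 6 + 646030 = 646036)
√(C(k(-28, 17), -466) + m) = √((21 - 1*(-466)) + 646036) = √((21 + 466) + 646036) = √(487 + 646036) = √646523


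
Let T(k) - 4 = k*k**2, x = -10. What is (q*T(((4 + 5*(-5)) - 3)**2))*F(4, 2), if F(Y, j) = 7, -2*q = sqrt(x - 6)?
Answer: -2675441720*I ≈ -2.6754e+9*I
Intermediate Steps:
q = -2*I (q = -sqrt(-10 - 6)/2 = -2*I ≈ -2.0*I)
T(k) = 4 + k**3 (T(k) = 4 + k*k**2 = 4 + k**3)
(q*T(((4 + 5*(-5)) - 3)**2))*F(4, 2) = ((-2*I)*(4 + (((4 + 5*(-5)) - 3)**2)**3))*7 = ((-2*I)*(4 + (((4 - 25) - 3)**2)**3))*7 = ((-2*I)*(4 + ((-21 - 3)**2)**3))*7 = ((-2*I)*(4 + ((-24)**2)**3))*7 = ((-2*I)*(4 + 576**3))*7 = ((-2*I)*(4 + 191102976))*7 = (-2*I*191102980)*7 = -382205960*I*7 = -2675441720*I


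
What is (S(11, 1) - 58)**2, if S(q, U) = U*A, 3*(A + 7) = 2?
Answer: 37249/9 ≈ 4138.8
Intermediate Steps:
A = -19/3 (A = -7 + (1/3)*2 = -7 + 2/3 = -19/3 ≈ -6.3333)
S(q, U) = -19*U/3 (S(q, U) = U*(-19/3) = -19*U/3)
(S(11, 1) - 58)**2 = (-19/3*1 - 58)**2 = (-19/3 - 58)**2 = (-193/3)**2 = 37249/9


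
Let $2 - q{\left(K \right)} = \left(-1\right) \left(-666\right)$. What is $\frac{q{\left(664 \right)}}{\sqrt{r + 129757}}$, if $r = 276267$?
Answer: $- \frac{166 \sqrt{101506}}{50753} \approx -1.0421$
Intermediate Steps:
$q{\left(K \right)} = -664$ ($q{\left(K \right)} = 2 - \left(-1\right) \left(-666\right) = 2 - 666 = -664$)
$\frac{q{\left(664 \right)}}{\sqrt{r + 129757}} = - \frac{664}{\sqrt{276267 + 129757}} = - \frac{664}{\sqrt{406024}} = - \frac{664}{2 \sqrt{101506}} = - 664 \frac{\sqrt{101506}}{203012} = - \frac{166 \sqrt{101506}}{50753}$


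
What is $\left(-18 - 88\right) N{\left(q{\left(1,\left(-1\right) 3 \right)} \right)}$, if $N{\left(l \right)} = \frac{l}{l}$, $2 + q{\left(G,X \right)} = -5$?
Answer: $-106$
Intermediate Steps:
$q{\left(G,X \right)} = -7$ ($q{\left(G,X \right)} = -2 - 5 = -7$)
$N{\left(l \right)} = 1$
$\left(-18 - 88\right) N{\left(q{\left(1,\left(-1\right) 3 \right)} \right)} = \left(-18 - 88\right) 1 = \left(-106\right) 1 = -106$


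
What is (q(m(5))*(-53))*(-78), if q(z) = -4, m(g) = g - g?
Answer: -16536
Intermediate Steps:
m(g) = 0
(q(m(5))*(-53))*(-78) = -4*(-53)*(-78) = 212*(-78) = -16536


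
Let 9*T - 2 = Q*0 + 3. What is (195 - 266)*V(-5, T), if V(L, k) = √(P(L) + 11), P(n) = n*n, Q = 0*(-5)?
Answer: -426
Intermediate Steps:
Q = 0
P(n) = n²
T = 5/9 (T = 2/9 + (0*0 + 3)/9 = 2/9 + (0 + 3)/9 = 2/9 + (⅑)*3 = 2/9 + ⅓ = 5/9 ≈ 0.55556)
V(L, k) = √(11 + L²) (V(L, k) = √(L² + 11) = √(11 + L²))
(195 - 266)*V(-5, T) = (195 - 266)*√(11 + (-5)²) = -71*√(11 + 25) = -71*√36 = -71*6 = -426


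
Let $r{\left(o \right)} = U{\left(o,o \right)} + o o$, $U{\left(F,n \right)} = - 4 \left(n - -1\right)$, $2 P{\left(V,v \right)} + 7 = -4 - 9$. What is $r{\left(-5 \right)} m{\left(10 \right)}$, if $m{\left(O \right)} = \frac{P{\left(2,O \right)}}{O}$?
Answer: $-41$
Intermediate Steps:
$P{\left(V,v \right)} = -10$ ($P{\left(V,v \right)} = - \frac{7}{2} + \frac{-4 - 9}{2} = - \frac{7}{2} + \frac{1}{2} \left(-13\right) = - \frac{7}{2} - \frac{13}{2} = -10$)
$U{\left(F,n \right)} = -4 - 4 n$ ($U{\left(F,n \right)} = - 4 \left(n + 1\right) = - 4 \left(1 + n\right) = -4 - 4 n$)
$r{\left(o \right)} = -4 + o^{2} - 4 o$ ($r{\left(o \right)} = \left(-4 - 4 o\right) + o o = \left(-4 - 4 o\right) + o^{2} = -4 + o^{2} - 4 o$)
$m{\left(O \right)} = - \frac{10}{O}$
$r{\left(-5 \right)} m{\left(10 \right)} = \left(-4 + \left(-5\right)^{2} - -20\right) \left(- \frac{10}{10}\right) = \left(-4 + 25 + 20\right) \left(\left(-10\right) \frac{1}{10}\right) = 41 \left(-1\right) = -41$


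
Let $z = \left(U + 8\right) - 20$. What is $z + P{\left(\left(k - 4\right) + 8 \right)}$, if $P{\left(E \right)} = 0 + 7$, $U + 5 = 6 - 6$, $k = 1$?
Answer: $-10$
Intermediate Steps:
$U = -5$ ($U = -5 + \left(6 - 6\right) = -5 + 0 = -5$)
$P{\left(E \right)} = 7$
$z = -17$ ($z = \left(-5 + 8\right) - 20 = 3 - 20 = -17$)
$z + P{\left(\left(k - 4\right) + 8 \right)} = -17 + 7 = -10$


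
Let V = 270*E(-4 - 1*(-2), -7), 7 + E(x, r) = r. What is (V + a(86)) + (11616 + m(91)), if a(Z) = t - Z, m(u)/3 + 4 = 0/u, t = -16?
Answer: 7722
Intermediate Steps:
E(x, r) = -7 + r
m(u) = -12 (m(u) = -12 + 3*(0/u) = -12 + 3*0 = -12 + 0 = -12)
a(Z) = -16 - Z
V = -3780 (V = 270*(-7 - 7) = 270*(-14) = -3780)
(V + a(86)) + (11616 + m(91)) = (-3780 + (-16 - 1*86)) + (11616 - 12) = (-3780 + (-16 - 86)) + 11604 = (-3780 - 102) + 11604 = -3882 + 11604 = 7722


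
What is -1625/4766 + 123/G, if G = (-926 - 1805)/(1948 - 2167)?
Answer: 123943867/13015946 ≈ 9.5225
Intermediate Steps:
G = 2731/219 (G = -2731/(-219) = -2731*(-1/219) = 2731/219 ≈ 12.470)
-1625/4766 + 123/G = -1625/4766 + 123/(2731/219) = -1625*1/4766 + 123*(219/2731) = -1625/4766 + 26937/2731 = 123943867/13015946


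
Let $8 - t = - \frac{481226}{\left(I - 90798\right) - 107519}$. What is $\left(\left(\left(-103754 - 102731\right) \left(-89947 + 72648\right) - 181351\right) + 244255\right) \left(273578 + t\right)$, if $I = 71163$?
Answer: $\frac{62130528497487465771}{63577} \approx 9.7725 \cdot 10^{14}$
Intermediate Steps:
$t = \frac{268003}{63577}$ ($t = 8 - - \frac{481226}{\left(71163 - 90798\right) - 107519} = 8 - - \frac{481226}{-19635 - 107519} = 8 - - \frac{481226}{-127154} = 8 - \left(-481226\right) \left(- \frac{1}{127154}\right) = 8 - \frac{240613}{63577} = \frac{268003}{63577} \approx 4.2154$)
$\left(\left(\left(-103754 - 102731\right) \left(-89947 + 72648\right) - 181351\right) + 244255\right) \left(273578 + t\right) = \left(\left(\left(-103754 - 102731\right) \left(-89947 + 72648\right) - 181351\right) + 244255\right) \left(273578 + \frac{268003}{63577}\right) = \left(\left(\left(-206485\right) \left(-17299\right) - 181351\right) + 244255\right) \frac{17393536509}{63577} = \left(\left(3571984015 - 181351\right) + 244255\right) \frac{17393536509}{63577} = \left(3571802664 + 244255\right) \frac{17393536509}{63577} = 3572046919 \cdot \frac{17393536509}{63577} = \frac{62130528497487465771}{63577}$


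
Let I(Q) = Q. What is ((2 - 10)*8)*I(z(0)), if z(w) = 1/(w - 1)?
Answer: 64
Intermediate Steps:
z(w) = 1/(-1 + w)
((2 - 10)*8)*I(z(0)) = ((2 - 10)*8)/(-1 + 0) = -8*8/(-1) = -64*(-1) = 64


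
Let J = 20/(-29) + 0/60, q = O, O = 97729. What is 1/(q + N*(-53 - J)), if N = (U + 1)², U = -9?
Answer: 29/2737053 ≈ 1.0595e-5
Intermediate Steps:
q = 97729
N = 64 (N = (-9 + 1)² = (-8)² = 64)
J = -20/29 (J = 20*(-1/29) + 0*(1/60) = -20/29 + 0 = -20/29 ≈ -0.68966)
1/(q + N*(-53 - J)) = 1/(97729 + 64*(-53 - 1*(-20/29))) = 1/(97729 + 64*(-53 + 20/29)) = 1/(97729 + 64*(-1517/29)) = 1/(97729 - 97088/29) = 1/(2737053/29) = 29/2737053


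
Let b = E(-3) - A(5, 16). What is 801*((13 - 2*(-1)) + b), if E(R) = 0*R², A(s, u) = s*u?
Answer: -52065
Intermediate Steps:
E(R) = 0
b = -80 (b = 0 - 5*16 = 0 - 1*80 = 0 - 80 = -80)
801*((13 - 2*(-1)) + b) = 801*((13 - 2*(-1)) - 80) = 801*((13 + 2) - 80) = 801*(15 - 80) = 801*(-65) = -52065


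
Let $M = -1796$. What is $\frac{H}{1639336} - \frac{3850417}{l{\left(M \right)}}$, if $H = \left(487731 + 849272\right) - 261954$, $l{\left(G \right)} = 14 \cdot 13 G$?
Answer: $\frac{104117665935}{8372703703} \approx 12.435$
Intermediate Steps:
$l{\left(G \right)} = 182 G$
$H = 1075049$ ($H = 1337003 - 261954 = 1075049$)
$\frac{H}{1639336} - \frac{3850417}{l{\left(M \right)}} = \frac{1075049}{1639336} - \frac{3850417}{182 \left(-1796\right)} = 1075049 \cdot \frac{1}{1639336} - \frac{3850417}{-326872} = \frac{1075049}{1639336} - - \frac{3850417}{326872} = \frac{1075049}{1639336} + \frac{3850417}{326872} = \frac{104117665935}{8372703703}$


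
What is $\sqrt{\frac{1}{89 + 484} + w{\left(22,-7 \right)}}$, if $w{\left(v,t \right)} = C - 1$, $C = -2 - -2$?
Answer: $\frac{2 i \sqrt{81939}}{573} \approx 0.99913 i$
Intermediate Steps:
$C = 0$ ($C = -2 + 2 = 0$)
$w{\left(v,t \right)} = -1$ ($w{\left(v,t \right)} = 0 - 1 = -1$)
$\sqrt{\frac{1}{89 + 484} + w{\left(22,-7 \right)}} = \sqrt{\frac{1}{89 + 484} - 1} = \sqrt{\frac{1}{573} - 1} = \sqrt{- \frac{572}{573}} = \frac{2 i \sqrt{81939}}{573}$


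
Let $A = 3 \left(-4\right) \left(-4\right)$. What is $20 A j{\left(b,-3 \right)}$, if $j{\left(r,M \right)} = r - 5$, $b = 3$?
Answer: $-1920$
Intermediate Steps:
$A = 48$ ($A = \left(-12\right) \left(-4\right) = 48$)
$j{\left(r,M \right)} = -5 + r$ ($j{\left(r,M \right)} = r - 5 = -5 + r$)
$20 A j{\left(b,-3 \right)} = 20 \cdot 48 \left(-5 + 3\right) = 960 \left(-2\right) = -1920$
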